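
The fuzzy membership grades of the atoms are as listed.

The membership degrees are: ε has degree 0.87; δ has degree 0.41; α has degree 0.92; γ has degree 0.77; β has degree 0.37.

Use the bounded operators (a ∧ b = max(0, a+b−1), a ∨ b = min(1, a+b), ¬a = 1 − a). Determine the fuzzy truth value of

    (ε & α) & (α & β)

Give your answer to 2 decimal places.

0.08

ε & α = max(0, a+b−1) on (0.87, 0.92) = 0.79
α & β = max(0, a+b−1) on (0.92, 0.37) = 0.29
(ε & α) & (α & β) = max(0, a+b−1) on (0.79, 0.29) = 0.08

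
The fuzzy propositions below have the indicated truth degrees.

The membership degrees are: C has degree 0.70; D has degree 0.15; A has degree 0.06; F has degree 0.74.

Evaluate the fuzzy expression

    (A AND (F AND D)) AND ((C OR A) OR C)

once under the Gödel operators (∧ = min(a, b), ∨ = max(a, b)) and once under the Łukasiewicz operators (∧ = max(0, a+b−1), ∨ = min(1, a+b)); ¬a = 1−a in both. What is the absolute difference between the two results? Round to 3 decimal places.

0.060

Under Gödel:
  F AND D = min(a, b) on (0.74, 0.15) = 0.15
  A AND (F AND D) = min(a, b) on (0.06, 0.15) = 0.06
  C OR A = max(a, b) on (0.70, 0.06) = 0.70
  (C OR A) OR C = max(a, b) on (0.70, 0.70) = 0.70
  (A AND (F AND D)) AND ((C OR A) OR C) = min(a, b) on (0.06, 0.70) = 0.06
  → value = 0.0600
Under Łukasiewicz:
  F AND D = max(0, a+b−1) on (0.74, 0.15) = 0.00
  A AND (F AND D) = max(0, a+b−1) on (0.06, 0.00) = 0.00
  C OR A = min(1, a+b) on (0.70, 0.06) = 0.76
  (C OR A) OR C = min(1, a+b) on (0.76, 0.70) = 1.00
  (A AND (F AND D)) AND ((C OR A) OR C) = max(0, a+b−1) on (0.00, 1.00) = 0.00
  → value = 0.0000
|0.0600 − 0.0000| = 0.060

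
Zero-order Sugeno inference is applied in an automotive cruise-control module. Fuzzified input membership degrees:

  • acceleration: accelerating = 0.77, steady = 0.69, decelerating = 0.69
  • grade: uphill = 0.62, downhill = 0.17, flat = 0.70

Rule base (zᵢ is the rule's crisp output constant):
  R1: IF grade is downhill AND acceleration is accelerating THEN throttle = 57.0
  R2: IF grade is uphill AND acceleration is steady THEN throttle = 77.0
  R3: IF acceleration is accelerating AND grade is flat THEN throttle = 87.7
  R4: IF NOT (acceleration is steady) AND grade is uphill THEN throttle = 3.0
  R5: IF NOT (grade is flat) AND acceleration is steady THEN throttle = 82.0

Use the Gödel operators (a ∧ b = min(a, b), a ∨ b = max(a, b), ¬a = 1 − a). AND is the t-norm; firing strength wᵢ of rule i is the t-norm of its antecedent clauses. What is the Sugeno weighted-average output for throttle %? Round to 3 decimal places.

R1 (z=57.0): downhill=0.17, accelerating=0.77; AND[min(a, b)] → w = 0.17
R2 (z=77.0): uphill=0.62, steady=0.69; AND[min(a, b)] → w = 0.62
R3 (z=87.7): accelerating=0.77, flat=0.70; AND[min(a, b)] → w = 0.70
R4 (z=3.0): ¬steady=1−0.69=0.31, uphill=0.62; AND[min(a, b)] → w = 0.31
R5 (z=82.0): ¬flat=1−0.70=0.30, steady=0.69; AND[min(a, b)] → w = 0.30
Weighted average = (0.17·57.0 + 0.62·77.0 + 0.70·87.7 + 0.31·3.0 + 0.30·82.0) / (0.17 + 0.62 + 0.70 + 0.31 + 0.30)
  = 144.3500 / 2.1000 = 68.738

68.738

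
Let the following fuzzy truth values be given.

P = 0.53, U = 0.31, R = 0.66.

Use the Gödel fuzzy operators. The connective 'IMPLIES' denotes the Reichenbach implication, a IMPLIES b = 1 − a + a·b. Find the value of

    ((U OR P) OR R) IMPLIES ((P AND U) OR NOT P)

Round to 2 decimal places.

U OR P = max(a, b) on (0.31, 0.53) = 0.53
(U OR P) OR R = max(a, b) on (0.53, 0.66) = 0.66
P AND U = min(a, b) on (0.53, 0.31) = 0.31
NOT P = 1 − 0.53 = 0.47
(P AND U) OR NOT P = max(a, b) on (0.31, 0.47) = 0.47
((U OR P) OR R) IMPLIES ((P AND U) OR NOT P)  [Reichenbach: 1 − a + a·b] with a=0.66, b=0.47 → 0.65

0.65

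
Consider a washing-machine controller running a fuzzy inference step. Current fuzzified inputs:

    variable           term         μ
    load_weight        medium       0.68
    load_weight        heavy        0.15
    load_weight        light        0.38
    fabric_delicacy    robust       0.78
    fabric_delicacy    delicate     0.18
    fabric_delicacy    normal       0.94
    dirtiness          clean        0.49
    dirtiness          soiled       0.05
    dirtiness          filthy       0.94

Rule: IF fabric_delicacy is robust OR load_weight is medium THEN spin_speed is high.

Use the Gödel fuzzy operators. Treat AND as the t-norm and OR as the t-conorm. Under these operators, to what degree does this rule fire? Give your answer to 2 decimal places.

0.78

firing strength: robust=0.78, medium=0.68; OR[max(a, b)] → w = 0.78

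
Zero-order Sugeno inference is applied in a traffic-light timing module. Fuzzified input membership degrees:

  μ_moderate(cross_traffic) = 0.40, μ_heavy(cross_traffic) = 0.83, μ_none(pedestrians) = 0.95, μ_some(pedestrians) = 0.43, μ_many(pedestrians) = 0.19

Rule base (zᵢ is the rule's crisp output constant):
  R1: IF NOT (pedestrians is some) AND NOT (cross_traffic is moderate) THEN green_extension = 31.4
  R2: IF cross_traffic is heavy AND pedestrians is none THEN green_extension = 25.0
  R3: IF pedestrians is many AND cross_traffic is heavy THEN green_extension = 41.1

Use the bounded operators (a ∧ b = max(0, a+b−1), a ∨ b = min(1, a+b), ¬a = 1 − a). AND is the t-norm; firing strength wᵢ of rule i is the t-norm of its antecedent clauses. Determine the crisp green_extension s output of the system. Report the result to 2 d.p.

26.45

R1 (z=31.4): ¬some=1−0.43=0.57, ¬moderate=1−0.40=0.60; AND[max(0, a+b−1)] → w = 0.17
R2 (z=25.0): heavy=0.83, none=0.95; AND[max(0, a+b−1)] → w = 0.78
R3 (z=41.1): many=0.19, heavy=0.83; AND[max(0, a+b−1)] → w = 0.02
Weighted average = (0.17·31.4 + 0.78·25.0 + 0.02·41.1) / (0.17 + 0.78 + 0.02)
  = 25.6600 / 0.9700 = 26.45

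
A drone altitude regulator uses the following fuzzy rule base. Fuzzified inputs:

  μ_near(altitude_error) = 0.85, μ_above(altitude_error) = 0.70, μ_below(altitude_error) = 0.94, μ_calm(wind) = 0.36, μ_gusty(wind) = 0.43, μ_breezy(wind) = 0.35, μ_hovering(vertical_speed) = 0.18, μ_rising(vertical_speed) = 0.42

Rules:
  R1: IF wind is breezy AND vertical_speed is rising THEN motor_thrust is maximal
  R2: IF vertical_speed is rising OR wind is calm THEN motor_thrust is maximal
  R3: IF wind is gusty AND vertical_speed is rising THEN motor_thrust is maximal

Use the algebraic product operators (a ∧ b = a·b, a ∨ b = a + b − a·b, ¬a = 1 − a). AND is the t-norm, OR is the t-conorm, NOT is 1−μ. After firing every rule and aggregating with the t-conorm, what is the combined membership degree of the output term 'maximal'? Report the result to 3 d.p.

0.741

R1: breezy=0.35, rising=0.42; AND[a·b] → w = 0.1470
R2: rising=0.42, calm=0.36; OR[a + b − a·b] → w = 0.6288
R3: gusty=0.43, rising=0.42; AND[a·b] → w = 0.1806
Rules with consequent 'maximal': {R1, R2, R3} → strengths 0.1470, 0.6288, 0.1806
Aggregate via t-conorm [a + b − a·b]: 0.7406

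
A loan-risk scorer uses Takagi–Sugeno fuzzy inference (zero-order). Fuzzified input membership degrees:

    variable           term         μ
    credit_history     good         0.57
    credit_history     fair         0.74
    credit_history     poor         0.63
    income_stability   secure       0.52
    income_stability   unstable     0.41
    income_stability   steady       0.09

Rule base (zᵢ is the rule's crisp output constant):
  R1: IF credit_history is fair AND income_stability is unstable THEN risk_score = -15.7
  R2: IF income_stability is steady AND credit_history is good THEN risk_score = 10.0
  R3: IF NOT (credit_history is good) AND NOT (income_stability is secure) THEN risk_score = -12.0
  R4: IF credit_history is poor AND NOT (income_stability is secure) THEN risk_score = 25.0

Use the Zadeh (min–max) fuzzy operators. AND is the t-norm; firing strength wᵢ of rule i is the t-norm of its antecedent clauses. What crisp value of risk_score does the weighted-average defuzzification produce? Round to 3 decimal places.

R1 (z=-15.7): fair=0.74, unstable=0.41; AND[min(a, b)] → w = 0.41
R2 (z=10.0): steady=0.09, good=0.57; AND[min(a, b)] → w = 0.09
R3 (z=-12.0): ¬good=1−0.57=0.43, ¬secure=1−0.52=0.48; AND[min(a, b)] → w = 0.43
R4 (z=25.0): poor=0.63, ¬secure=1−0.52=0.48; AND[min(a, b)] → w = 0.48
Weighted average = (0.41·-15.7 + 0.09·10.0 + 0.43·-12.0 + 0.48·25.0) / (0.41 + 0.09 + 0.43 + 0.48)
  = 1.3030 / 1.4100 = 0.924

0.924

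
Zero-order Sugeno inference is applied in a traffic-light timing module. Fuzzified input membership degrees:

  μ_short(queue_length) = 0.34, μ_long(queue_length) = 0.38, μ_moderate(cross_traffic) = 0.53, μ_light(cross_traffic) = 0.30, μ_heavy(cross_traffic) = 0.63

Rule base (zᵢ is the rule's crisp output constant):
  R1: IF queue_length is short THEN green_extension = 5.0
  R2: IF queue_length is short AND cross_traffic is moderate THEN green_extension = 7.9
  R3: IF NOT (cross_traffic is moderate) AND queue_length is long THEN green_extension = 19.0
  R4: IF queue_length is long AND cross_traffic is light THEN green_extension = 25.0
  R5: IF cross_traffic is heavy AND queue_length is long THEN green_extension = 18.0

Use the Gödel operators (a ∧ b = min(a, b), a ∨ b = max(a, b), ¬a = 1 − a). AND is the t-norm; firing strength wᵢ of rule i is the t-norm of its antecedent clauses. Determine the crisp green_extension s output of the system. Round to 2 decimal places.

R1 (z=5.0): short=0.34 → w = 0.34
R2 (z=7.9): short=0.34, moderate=0.53; AND[min(a, b)] → w = 0.34
R3 (z=19.0): ¬moderate=1−0.53=0.47, long=0.38; AND[min(a, b)] → w = 0.38
R4 (z=25.0): long=0.38, light=0.30; AND[min(a, b)] → w = 0.30
R5 (z=18.0): heavy=0.63, long=0.38; AND[min(a, b)] → w = 0.38
Weighted average = (0.34·5.0 + 0.34·7.9 + 0.38·19.0 + 0.30·25.0 + 0.38·18.0) / (0.34 + 0.34 + 0.38 + 0.30 + 0.38)
  = 25.9460 / 1.7400 = 14.91

14.91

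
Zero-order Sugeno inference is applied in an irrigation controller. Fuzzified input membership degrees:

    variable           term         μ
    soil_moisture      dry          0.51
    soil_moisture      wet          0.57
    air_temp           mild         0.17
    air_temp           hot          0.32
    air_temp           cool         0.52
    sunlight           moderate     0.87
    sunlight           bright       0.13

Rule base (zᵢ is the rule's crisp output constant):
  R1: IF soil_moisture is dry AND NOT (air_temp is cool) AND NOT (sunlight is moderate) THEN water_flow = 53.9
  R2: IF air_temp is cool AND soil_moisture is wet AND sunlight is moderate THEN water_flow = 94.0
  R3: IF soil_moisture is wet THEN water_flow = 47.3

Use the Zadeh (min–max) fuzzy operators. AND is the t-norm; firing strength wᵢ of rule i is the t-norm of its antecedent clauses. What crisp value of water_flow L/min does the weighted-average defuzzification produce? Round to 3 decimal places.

R1 (z=53.9): dry=0.51, ¬cool=1−0.52=0.48, ¬moderate=1−0.87=0.13; AND[min(a, b)] → w = 0.13
R2 (z=94.0): cool=0.52, wet=0.57, moderate=0.87; AND[min(a, b)] → w = 0.52
R3 (z=47.3): wet=0.57 → w = 0.57
Weighted average = (0.13·53.9 + 0.52·94.0 + 0.57·47.3) / (0.13 + 0.52 + 0.57)
  = 82.8480 / 1.2200 = 67.908

67.908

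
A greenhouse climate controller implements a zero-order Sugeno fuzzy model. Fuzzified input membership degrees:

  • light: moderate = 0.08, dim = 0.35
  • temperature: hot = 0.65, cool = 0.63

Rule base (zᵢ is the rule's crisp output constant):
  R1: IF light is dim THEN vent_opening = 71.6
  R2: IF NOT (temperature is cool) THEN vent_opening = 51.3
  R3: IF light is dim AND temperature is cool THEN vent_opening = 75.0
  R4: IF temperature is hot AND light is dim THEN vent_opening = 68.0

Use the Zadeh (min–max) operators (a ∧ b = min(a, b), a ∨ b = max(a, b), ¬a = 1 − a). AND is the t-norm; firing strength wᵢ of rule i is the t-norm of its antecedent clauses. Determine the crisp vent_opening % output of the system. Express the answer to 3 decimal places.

66.261

R1 (z=71.6): dim=0.35 → w = 0.35
R2 (z=51.3): ¬cool=1−0.63=0.37 → w = 0.37
R3 (z=75.0): dim=0.35, cool=0.63; AND[min(a, b)] → w = 0.35
R4 (z=68.0): hot=0.65, dim=0.35; AND[min(a, b)] → w = 0.35
Weighted average = (0.35·71.6 + 0.37·51.3 + 0.35·75.0 + 0.35·68.0) / (0.35 + 0.37 + 0.35 + 0.35)
  = 94.0910 / 1.4200 = 66.261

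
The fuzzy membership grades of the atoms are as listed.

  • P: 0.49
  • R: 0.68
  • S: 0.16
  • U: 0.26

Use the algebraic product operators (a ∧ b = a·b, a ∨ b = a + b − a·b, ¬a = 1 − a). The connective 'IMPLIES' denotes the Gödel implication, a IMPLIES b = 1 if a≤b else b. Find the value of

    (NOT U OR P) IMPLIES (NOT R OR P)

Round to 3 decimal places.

0.653

NOT U = 1 − 0.2600 = 0.7400
NOT U OR P = a + b − a·b on (0.7400, 0.4900) = 0.8674
NOT R = 1 − 0.6800 = 0.3200
NOT R OR P = a + b − a·b on (0.3200, 0.4900) = 0.6532
(NOT U OR P) IMPLIES (NOT R OR P)  [Gödel: 1 if a≤b else b] with a=0.8674, b=0.6532 → 0.6532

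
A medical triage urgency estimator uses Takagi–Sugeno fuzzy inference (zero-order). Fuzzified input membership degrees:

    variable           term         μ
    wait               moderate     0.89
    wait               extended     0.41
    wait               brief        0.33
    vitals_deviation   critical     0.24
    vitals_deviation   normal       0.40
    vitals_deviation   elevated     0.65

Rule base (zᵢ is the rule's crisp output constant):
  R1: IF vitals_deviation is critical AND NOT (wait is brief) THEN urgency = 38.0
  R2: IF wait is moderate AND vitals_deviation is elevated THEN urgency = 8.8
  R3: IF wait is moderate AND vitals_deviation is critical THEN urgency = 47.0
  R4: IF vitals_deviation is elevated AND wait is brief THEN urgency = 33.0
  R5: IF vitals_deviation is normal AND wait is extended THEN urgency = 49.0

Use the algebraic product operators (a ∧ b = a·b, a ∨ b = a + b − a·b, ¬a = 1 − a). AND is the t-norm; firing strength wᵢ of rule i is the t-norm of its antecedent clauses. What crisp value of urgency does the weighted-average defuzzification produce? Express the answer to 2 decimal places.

R1 (z=38.0): critical=0.24, ¬brief=1−0.33=0.67; AND[a·b] → w = 0.1608
R2 (z=8.8): moderate=0.89, elevated=0.65; AND[a·b] → w = 0.5785
R3 (z=47.0): moderate=0.89, critical=0.24; AND[a·b] → w = 0.2136
R4 (z=33.0): elevated=0.65, brief=0.33; AND[a·b] → w = 0.2145
R5 (z=49.0): normal=0.40, extended=0.41; AND[a·b] → w = 0.1640
Weighted average = (0.1608·38.0 + 0.5785·8.8 + 0.2136·47.0 + 0.2145·33.0 + 0.1640·49.0) / (0.1608 + 0.5785 + 0.2136 + 0.2145 + 0.1640)
  = 36.3549 / 1.3314 = 27.31

27.31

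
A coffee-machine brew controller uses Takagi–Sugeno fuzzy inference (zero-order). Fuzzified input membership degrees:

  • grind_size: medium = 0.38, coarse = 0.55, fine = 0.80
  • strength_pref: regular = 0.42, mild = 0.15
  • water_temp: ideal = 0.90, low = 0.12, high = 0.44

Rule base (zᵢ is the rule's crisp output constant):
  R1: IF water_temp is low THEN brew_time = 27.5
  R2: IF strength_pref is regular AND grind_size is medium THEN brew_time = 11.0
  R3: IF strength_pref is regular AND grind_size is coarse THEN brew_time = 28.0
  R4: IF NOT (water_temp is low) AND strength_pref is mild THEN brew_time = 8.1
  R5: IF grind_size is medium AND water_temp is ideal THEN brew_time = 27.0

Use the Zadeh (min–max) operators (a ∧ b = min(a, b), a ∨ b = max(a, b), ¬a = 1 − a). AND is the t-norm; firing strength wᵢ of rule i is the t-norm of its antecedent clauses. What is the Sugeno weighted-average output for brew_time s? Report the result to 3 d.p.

21.183

R1 (z=27.5): low=0.12 → w = 0.12
R2 (z=11.0): regular=0.42, medium=0.38; AND[min(a, b)] → w = 0.38
R3 (z=28.0): regular=0.42, coarse=0.55; AND[min(a, b)] → w = 0.42
R4 (z=8.1): ¬low=1−0.12=0.88, mild=0.15; AND[min(a, b)] → w = 0.15
R5 (z=27.0): medium=0.38, ideal=0.90; AND[min(a, b)] → w = 0.38
Weighted average = (0.12·27.5 + 0.38·11.0 + 0.42·28.0 + 0.15·8.1 + 0.38·27.0) / (0.12 + 0.38 + 0.42 + 0.15 + 0.38)
  = 30.7150 / 1.4500 = 21.183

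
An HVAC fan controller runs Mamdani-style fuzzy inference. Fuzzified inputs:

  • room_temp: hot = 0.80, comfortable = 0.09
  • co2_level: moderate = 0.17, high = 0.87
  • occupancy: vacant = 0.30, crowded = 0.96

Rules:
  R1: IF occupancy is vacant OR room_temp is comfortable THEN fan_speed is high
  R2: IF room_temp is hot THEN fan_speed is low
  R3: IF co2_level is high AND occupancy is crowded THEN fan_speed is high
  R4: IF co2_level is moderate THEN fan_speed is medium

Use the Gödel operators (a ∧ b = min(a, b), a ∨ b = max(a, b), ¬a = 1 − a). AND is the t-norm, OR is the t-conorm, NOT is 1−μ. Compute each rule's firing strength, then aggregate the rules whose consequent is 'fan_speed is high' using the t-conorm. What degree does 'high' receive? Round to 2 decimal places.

R1: vacant=0.30, comfortable=0.09; OR[max(a, b)] → w = 0.30
R2: hot=0.80 → w = 0.80
R3: high=0.87, crowded=0.96; AND[min(a, b)] → w = 0.87
R4: moderate=0.17 → w = 0.17
Rules with consequent 'high': {R1, R3} → strengths 0.30, 0.87
Aggregate via t-conorm [max(a, b)]: 0.87

0.87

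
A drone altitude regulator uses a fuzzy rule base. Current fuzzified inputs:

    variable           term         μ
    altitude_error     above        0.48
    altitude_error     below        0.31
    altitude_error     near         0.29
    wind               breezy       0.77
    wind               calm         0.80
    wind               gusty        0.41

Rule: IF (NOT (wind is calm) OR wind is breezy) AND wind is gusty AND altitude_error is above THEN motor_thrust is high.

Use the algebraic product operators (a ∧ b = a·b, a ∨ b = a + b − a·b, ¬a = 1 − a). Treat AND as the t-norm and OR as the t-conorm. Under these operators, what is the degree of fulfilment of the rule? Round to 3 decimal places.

firing strength: (¬calm=1−0.80=0.20 OR breezy=0.77) = 0.8160; AND[a·b] with gusty=0.41, above=0.48 → w = 0.1606

0.161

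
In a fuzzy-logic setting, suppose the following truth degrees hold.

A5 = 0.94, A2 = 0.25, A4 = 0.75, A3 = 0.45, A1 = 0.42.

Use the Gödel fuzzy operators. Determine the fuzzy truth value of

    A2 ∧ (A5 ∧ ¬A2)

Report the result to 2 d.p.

0.25

¬A2 = 1 − 0.25 = 0.75
A5 ∧ ¬A2 = min(a, b) on (0.94, 0.75) = 0.75
A2 ∧ (A5 ∧ ¬A2) = min(a, b) on (0.25, 0.75) = 0.25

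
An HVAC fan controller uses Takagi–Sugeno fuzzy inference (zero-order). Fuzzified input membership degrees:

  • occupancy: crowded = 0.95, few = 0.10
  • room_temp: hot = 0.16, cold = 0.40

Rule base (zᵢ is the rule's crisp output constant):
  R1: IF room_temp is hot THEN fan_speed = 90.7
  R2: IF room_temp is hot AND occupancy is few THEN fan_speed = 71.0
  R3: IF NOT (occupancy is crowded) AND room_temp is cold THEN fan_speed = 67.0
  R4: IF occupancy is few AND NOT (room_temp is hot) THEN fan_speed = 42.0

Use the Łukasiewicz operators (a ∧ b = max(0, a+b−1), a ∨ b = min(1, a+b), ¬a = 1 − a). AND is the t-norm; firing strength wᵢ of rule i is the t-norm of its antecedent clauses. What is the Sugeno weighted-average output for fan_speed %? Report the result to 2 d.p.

90.70

R1 (z=90.7): hot=0.16 → w = 0.16
R2 (z=71.0): hot=0.16, few=0.10; AND[max(0, a+b−1)] → w = 0.00
R3 (z=67.0): ¬crowded=1−0.95=0.05, cold=0.40; AND[max(0, a+b−1)] → w = 0.00
R4 (z=42.0): few=0.10, ¬hot=1−0.16=0.84; AND[max(0, a+b−1)] → w = 0.00
Weighted average = (0.16·90.7 + 0.00·71.0 + 0.00·67.0 + 0.00·42.0) / (0.16 + 0.00 + 0.00 + 0.00)
  = 14.5120 / 0.1600 = 90.70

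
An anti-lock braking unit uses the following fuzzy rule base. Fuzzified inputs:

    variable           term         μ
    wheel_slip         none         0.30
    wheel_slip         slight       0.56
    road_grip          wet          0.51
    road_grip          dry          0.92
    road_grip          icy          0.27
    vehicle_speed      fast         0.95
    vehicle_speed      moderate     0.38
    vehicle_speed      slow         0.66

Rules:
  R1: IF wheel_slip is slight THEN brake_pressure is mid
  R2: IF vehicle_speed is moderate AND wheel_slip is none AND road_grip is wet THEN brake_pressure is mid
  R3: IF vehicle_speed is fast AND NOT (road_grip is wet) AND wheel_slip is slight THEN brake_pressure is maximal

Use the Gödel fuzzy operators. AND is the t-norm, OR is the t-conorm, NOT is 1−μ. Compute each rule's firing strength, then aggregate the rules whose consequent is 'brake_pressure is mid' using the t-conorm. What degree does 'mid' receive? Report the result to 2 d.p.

R1: slight=0.56 → w = 0.56
R2: moderate=0.38, none=0.30, wet=0.51; AND[min(a, b)] → w = 0.30
R3: fast=0.95, ¬wet=1−0.51=0.49, slight=0.56; AND[min(a, b)] → w = 0.49
Rules with consequent 'mid': {R1, R2} → strengths 0.56, 0.30
Aggregate via t-conorm [max(a, b)]: 0.56

0.56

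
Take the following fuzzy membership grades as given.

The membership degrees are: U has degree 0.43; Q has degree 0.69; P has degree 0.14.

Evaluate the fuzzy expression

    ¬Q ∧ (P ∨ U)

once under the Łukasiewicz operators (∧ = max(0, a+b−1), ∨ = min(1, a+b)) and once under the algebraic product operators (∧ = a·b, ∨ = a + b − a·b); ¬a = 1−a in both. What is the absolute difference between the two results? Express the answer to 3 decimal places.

Under Łukasiewicz:
  ¬Q = 1 − 0.69 = 0.31
  P ∨ U = min(1, a+b) on (0.14, 0.43) = 0.57
  ¬Q ∧ (P ∨ U) = max(0, a+b−1) on (0.31, 0.57) = 0.00
  → value = 0.0000
Under algebraic product:
  ¬Q = 1 − 0.6900 = 0.3100
  P ∨ U = a + b − a·b on (0.1400, 0.4300) = 0.5098
  ¬Q ∧ (P ∨ U) = a·b on (0.3100, 0.5098) = 0.1580
  → value = 0.1580
|0.0000 − 0.1580| = 0.158

0.158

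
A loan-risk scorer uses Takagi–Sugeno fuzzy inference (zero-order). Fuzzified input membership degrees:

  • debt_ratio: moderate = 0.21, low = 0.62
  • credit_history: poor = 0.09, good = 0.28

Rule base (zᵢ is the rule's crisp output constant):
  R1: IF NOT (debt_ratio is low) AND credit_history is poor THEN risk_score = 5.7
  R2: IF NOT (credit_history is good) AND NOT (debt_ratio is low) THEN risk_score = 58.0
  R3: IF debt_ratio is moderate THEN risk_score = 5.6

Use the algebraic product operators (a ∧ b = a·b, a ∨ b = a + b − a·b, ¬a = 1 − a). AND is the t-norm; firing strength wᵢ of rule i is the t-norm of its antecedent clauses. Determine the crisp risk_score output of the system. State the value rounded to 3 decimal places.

R1 (z=5.7): ¬low=1−0.62=0.38, poor=0.09; AND[a·b] → w = 0.0342
R2 (z=58.0): ¬good=1−0.28=0.72, ¬low=1−0.62=0.38; AND[a·b] → w = 0.2736
R3 (z=5.6): moderate=0.21 → w = 0.2100
Weighted average = (0.0342·5.7 + 0.2736·58.0 + 0.2100·5.6) / (0.0342 + 0.2736 + 0.2100)
  = 17.2397 / 0.5178 = 33.294

33.294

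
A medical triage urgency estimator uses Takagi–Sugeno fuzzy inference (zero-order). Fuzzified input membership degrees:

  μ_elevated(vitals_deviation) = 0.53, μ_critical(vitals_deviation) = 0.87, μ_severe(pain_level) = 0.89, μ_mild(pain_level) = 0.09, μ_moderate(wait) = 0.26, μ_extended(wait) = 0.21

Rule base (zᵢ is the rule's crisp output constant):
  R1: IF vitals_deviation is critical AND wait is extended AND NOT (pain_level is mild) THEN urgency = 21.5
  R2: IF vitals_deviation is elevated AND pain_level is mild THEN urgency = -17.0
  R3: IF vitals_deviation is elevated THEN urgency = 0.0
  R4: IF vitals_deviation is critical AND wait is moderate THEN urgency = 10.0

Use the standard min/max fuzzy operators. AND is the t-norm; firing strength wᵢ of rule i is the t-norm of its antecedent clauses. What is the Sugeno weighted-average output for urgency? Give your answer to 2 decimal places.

5.12

R1 (z=21.5): critical=0.87, extended=0.21, ¬mild=1−0.09=0.91; AND[min(a, b)] → w = 0.21
R2 (z=-17.0): elevated=0.53, mild=0.09; AND[min(a, b)] → w = 0.09
R3 (z=0.0): elevated=0.53 → w = 0.53
R4 (z=10.0): critical=0.87, moderate=0.26; AND[min(a, b)] → w = 0.26
Weighted average = (0.21·21.5 + 0.09·-17.0 + 0.53·0.0 + 0.26·10.0) / (0.21 + 0.09 + 0.53 + 0.26)
  = 5.5850 / 1.0900 = 5.12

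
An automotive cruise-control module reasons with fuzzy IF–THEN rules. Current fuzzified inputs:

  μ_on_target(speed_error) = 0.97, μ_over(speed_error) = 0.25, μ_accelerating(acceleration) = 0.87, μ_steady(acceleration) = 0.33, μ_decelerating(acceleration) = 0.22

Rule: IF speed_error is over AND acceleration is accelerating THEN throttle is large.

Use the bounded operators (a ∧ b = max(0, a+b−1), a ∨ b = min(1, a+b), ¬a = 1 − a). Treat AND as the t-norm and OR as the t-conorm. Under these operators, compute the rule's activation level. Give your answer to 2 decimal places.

firing strength: over=0.25, accelerating=0.87; AND[max(0, a+b−1)] → w = 0.12

0.12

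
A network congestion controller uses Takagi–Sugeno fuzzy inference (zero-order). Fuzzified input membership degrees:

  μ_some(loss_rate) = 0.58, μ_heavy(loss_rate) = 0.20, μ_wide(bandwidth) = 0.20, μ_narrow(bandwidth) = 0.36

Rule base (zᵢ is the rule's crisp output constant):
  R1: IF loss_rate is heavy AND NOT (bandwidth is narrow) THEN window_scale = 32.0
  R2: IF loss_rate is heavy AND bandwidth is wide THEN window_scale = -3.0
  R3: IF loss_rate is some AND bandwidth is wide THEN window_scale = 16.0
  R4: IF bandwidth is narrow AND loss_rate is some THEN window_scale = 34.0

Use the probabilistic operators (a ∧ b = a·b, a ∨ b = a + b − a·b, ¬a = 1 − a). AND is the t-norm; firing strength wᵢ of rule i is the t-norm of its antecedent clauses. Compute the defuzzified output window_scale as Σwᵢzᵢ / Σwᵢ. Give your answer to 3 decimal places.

R1 (z=32.0): heavy=0.20, ¬narrow=1−0.36=0.64; AND[a·b] → w = 0.1280
R2 (z=-3.0): heavy=0.20, wide=0.20; AND[a·b] → w = 0.0400
R3 (z=16.0): some=0.58, wide=0.20; AND[a·b] → w = 0.1160
R4 (z=34.0): narrow=0.36, some=0.58; AND[a·b] → w = 0.2088
Weighted average = (0.1280·32.0 + 0.0400·-3.0 + 0.1160·16.0 + 0.2088·34.0) / (0.1280 + 0.0400 + 0.1160 + 0.2088)
  = 12.9312 / 0.4928 = 26.240

26.240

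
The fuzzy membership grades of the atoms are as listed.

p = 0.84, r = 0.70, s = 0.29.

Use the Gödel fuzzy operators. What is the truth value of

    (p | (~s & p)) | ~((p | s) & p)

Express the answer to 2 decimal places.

~s = 1 − 0.29 = 0.71
~s & p = min(a, b) on (0.71, 0.84) = 0.71
p | (~s & p) = max(a, b) on (0.84, 0.71) = 0.84
p | s = max(a, b) on (0.84, 0.29) = 0.84
(p | s) & p = min(a, b) on (0.84, 0.84) = 0.84
~((p | s) & p) = 1 − 0.84 = 0.16
(p | (~s & p)) | ~((p | s) & p) = max(a, b) on (0.84, 0.16) = 0.84

0.84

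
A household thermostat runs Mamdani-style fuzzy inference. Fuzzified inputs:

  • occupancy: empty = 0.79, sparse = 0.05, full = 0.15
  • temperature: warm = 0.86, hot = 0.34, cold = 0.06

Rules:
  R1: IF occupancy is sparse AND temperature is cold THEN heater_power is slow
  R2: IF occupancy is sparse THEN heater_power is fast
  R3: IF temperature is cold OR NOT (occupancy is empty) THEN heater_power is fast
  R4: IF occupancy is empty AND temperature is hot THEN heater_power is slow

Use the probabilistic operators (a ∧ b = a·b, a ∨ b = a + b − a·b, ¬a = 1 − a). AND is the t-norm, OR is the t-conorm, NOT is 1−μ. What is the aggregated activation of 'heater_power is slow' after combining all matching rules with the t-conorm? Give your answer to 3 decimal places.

R1: sparse=0.05, cold=0.06; AND[a·b] → w = 0.0030
R2: sparse=0.05 → w = 0.0500
R3: cold=0.06, ¬empty=1−0.79=0.21; OR[a + b − a·b] → w = 0.2574
R4: empty=0.79, hot=0.34; AND[a·b] → w = 0.2686
Rules with consequent 'slow': {R1, R4} → strengths 0.0030, 0.2686
Aggregate via t-conorm [a + b − a·b]: 0.2708

0.271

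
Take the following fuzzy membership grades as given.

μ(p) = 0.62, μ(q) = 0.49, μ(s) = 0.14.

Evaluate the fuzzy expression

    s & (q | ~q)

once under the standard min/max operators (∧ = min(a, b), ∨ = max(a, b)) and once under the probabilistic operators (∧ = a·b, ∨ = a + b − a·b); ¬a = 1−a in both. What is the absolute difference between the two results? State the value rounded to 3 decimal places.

0.035

Under standard min/max:
  ~q = 1 − 0.49 = 0.51
  q | ~q = max(a, b) on (0.49, 0.51) = 0.51
  s & (q | ~q) = min(a, b) on (0.14, 0.51) = 0.14
  → value = 0.1400
Under probabilistic:
  ~q = 1 − 0.4900 = 0.5100
  q | ~q = a + b − a·b on (0.4900, 0.5100) = 0.7501
  s & (q | ~q) = a·b on (0.1400, 0.7501) = 0.1050
  → value = 0.1050
|0.1400 − 0.1050| = 0.035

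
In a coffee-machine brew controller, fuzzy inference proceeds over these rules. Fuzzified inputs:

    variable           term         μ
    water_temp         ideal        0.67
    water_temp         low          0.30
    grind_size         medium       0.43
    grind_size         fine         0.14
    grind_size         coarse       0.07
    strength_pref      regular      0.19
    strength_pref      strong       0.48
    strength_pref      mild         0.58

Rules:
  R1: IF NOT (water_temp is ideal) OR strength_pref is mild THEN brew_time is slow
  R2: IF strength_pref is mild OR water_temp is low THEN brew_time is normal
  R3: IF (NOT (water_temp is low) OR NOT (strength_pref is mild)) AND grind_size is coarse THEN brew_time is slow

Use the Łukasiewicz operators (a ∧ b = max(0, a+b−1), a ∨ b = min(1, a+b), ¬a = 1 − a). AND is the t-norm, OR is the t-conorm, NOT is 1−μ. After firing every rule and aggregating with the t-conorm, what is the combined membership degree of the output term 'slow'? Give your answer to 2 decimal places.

0.98

R1: ¬ideal=1−0.67=0.33, mild=0.58; OR[min(1, a+b)] → w = 0.91
R2: mild=0.58, low=0.30; OR[min(1, a+b)] → w = 0.88
R3: (¬low=1−0.30=0.70 OR ¬mild=1−0.58=0.42) = 1.00; AND[max(0, a+b−1)] with coarse=0.07 → w = 0.07
Rules with consequent 'slow': {R1, R3} → strengths 0.91, 0.07
Aggregate via t-conorm [min(1, a+b)]: 0.98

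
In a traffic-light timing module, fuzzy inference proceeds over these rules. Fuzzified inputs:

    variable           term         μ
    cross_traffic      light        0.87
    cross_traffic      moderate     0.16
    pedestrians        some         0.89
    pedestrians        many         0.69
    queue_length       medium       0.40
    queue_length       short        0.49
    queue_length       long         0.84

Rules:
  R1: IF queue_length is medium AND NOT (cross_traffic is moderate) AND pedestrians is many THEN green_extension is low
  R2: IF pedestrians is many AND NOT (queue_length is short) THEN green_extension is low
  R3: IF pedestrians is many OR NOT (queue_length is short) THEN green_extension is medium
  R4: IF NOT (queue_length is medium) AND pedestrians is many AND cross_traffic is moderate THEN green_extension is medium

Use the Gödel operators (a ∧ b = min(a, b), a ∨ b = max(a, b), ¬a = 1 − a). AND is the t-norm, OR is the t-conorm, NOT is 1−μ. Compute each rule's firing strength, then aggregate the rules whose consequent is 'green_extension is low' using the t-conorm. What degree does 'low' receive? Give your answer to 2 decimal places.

0.51

R1: medium=0.40, ¬moderate=1−0.16=0.84, many=0.69; AND[min(a, b)] → w = 0.40
R2: many=0.69, ¬short=1−0.49=0.51; AND[min(a, b)] → w = 0.51
R3: many=0.69, ¬short=1−0.49=0.51; OR[max(a, b)] → w = 0.69
R4: ¬medium=1−0.40=0.60, many=0.69, moderate=0.16; AND[min(a, b)] → w = 0.16
Rules with consequent 'low': {R1, R2} → strengths 0.40, 0.51
Aggregate via t-conorm [max(a, b)]: 0.51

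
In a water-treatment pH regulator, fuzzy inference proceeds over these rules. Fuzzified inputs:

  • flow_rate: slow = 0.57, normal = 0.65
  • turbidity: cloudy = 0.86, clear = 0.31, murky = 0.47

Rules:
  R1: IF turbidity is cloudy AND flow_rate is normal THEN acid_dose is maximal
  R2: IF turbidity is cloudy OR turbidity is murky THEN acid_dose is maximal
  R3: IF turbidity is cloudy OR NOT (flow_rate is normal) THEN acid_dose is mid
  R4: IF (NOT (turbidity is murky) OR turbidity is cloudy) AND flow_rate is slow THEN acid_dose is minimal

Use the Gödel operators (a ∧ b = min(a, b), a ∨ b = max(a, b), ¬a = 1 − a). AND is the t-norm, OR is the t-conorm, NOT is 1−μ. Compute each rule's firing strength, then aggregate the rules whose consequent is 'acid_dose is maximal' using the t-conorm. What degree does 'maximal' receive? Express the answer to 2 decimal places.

0.86

R1: cloudy=0.86, normal=0.65; AND[min(a, b)] → w = 0.65
R2: cloudy=0.86, murky=0.47; OR[max(a, b)] → w = 0.86
R3: cloudy=0.86, ¬normal=1−0.65=0.35; OR[max(a, b)] → w = 0.86
R4: (¬murky=1−0.47=0.53 OR cloudy=0.86) = 0.86; AND[min(a, b)] with slow=0.57 → w = 0.57
Rules with consequent 'maximal': {R1, R2} → strengths 0.65, 0.86
Aggregate via t-conorm [max(a, b)]: 0.86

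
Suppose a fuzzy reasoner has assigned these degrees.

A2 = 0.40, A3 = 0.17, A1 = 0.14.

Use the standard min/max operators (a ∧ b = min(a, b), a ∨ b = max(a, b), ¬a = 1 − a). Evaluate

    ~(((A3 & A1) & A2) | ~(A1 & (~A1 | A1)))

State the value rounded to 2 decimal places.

A3 & A1 = min(a, b) on (0.17, 0.14) = 0.14
(A3 & A1) & A2 = min(a, b) on (0.14, 0.40) = 0.14
~A1 = 1 − 0.14 = 0.86
~A1 | A1 = max(a, b) on (0.86, 0.14) = 0.86
A1 & (~A1 | A1) = min(a, b) on (0.14, 0.86) = 0.14
~(A1 & (~A1 | A1)) = 1 − 0.14 = 0.86
((A3 & A1) & A2) | ~(A1 & (~A1 | A1)) = max(a, b) on (0.14, 0.86) = 0.86
~(((A3 & A1) & A2) | ~(A1 & (~A1 | A1))) = 1 − 0.86 = 0.14

0.14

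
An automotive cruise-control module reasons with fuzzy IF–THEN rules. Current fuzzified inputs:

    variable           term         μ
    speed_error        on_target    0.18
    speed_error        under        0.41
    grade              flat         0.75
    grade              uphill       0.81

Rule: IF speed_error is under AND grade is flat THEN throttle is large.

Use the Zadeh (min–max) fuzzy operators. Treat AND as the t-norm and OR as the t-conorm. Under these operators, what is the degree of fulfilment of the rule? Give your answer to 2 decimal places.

firing strength: under=0.41, flat=0.75; AND[min(a, b)] → w = 0.41

0.41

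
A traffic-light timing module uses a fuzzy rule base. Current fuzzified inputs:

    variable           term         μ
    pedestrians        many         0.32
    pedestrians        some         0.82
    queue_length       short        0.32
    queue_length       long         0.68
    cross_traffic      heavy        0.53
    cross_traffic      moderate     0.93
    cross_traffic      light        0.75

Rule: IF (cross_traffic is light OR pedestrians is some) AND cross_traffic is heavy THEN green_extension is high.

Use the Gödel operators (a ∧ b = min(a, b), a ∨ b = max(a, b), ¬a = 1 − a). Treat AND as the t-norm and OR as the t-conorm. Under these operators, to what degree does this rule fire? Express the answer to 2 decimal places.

0.53

firing strength: (light=0.75 OR some=0.82) = 0.82; AND[min(a, b)] with heavy=0.53 → w = 0.53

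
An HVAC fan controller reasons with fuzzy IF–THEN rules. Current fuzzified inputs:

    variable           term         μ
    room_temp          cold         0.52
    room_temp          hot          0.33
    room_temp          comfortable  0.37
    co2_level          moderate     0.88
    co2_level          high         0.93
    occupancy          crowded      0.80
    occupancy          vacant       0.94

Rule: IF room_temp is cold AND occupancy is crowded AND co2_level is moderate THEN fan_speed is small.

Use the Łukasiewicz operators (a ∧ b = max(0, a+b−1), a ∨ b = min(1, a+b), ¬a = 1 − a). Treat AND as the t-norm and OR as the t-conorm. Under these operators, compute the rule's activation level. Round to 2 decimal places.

firing strength: cold=0.52, crowded=0.80, moderate=0.88; AND[max(0, a+b−1)] → w = 0.20

0.20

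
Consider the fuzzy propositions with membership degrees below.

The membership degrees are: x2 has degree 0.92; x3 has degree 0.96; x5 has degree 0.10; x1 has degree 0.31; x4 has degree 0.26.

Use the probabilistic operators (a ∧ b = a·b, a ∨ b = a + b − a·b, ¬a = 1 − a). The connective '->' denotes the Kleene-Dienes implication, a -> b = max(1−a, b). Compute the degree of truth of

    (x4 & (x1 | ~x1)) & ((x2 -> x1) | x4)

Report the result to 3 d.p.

~x1 = 1 − 0.3100 = 0.6900
x1 | ~x1 = a + b − a·b on (0.3100, 0.6900) = 0.7861
x4 & (x1 | ~x1) = a·b on (0.2600, 0.7861) = 0.2044
x2 -> x1  [Kleene-Dienes: max(1−a, b)] with a=0.9200, b=0.3100 → 0.3100
(x2 -> x1) | x4 = a + b − a·b on (0.3100, 0.2600) = 0.4894
(x4 & (x1 | ~x1)) & ((x2 -> x1) | x4) = a·b on (0.2044, 0.4894) = 0.1000

0.100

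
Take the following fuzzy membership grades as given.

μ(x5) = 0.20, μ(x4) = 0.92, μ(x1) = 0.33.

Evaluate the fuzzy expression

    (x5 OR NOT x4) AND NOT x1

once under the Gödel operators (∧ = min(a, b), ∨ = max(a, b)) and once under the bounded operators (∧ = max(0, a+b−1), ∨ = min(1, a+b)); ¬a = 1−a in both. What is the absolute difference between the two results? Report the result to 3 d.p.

Under Gödel:
  NOT x4 = 1 − 0.92 = 0.08
  x5 OR NOT x4 = max(a, b) on (0.20, 0.08) = 0.20
  NOT x1 = 1 − 0.33 = 0.67
  (x5 OR NOT x4) AND NOT x1 = min(a, b) on (0.20, 0.67) = 0.20
  → value = 0.2000
Under bounded:
  NOT x4 = 1 − 0.92 = 0.08
  x5 OR NOT x4 = min(1, a+b) on (0.20, 0.08) = 0.28
  NOT x1 = 1 − 0.33 = 0.67
  (x5 OR NOT x4) AND NOT x1 = max(0, a+b−1) on (0.28, 0.67) = 0.00
  → value = 0.0000
|0.2000 − 0.0000| = 0.200

0.200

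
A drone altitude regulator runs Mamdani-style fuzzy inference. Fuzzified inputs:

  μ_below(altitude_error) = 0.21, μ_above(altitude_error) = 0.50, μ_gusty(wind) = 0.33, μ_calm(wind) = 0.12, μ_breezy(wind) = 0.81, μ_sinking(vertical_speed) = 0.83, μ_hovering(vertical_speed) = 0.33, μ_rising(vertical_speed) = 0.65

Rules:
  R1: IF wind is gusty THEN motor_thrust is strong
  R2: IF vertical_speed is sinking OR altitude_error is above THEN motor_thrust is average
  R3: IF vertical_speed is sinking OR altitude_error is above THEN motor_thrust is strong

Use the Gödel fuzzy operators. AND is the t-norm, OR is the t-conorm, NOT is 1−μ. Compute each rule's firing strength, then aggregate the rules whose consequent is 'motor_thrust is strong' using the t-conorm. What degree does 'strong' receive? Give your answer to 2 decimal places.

0.83

R1: gusty=0.33 → w = 0.33
R2: sinking=0.83, above=0.50; OR[max(a, b)] → w = 0.83
R3: sinking=0.83, above=0.50; OR[max(a, b)] → w = 0.83
Rules with consequent 'strong': {R1, R3} → strengths 0.33, 0.83
Aggregate via t-conorm [max(a, b)]: 0.83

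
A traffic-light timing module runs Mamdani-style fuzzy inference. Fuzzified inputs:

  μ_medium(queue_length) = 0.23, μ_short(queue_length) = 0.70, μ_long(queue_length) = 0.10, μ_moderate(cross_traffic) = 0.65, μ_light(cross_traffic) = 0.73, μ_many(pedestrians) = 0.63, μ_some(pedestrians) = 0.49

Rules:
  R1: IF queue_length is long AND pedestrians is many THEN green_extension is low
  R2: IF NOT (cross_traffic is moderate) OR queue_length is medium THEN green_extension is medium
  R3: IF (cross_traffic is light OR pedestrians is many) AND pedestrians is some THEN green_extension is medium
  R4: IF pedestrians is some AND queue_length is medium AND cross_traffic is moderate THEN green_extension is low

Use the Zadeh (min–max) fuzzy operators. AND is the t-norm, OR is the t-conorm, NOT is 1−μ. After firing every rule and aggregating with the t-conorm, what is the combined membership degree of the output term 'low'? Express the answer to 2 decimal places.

0.23

R1: long=0.10, many=0.63; AND[min(a, b)] → w = 0.10
R2: ¬moderate=1−0.65=0.35, medium=0.23; OR[max(a, b)] → w = 0.35
R3: (light=0.73 OR many=0.63) = 0.73; AND[min(a, b)] with some=0.49 → w = 0.49
R4: some=0.49, medium=0.23, moderate=0.65; AND[min(a, b)] → w = 0.23
Rules with consequent 'low': {R1, R4} → strengths 0.10, 0.23
Aggregate via t-conorm [max(a, b)]: 0.23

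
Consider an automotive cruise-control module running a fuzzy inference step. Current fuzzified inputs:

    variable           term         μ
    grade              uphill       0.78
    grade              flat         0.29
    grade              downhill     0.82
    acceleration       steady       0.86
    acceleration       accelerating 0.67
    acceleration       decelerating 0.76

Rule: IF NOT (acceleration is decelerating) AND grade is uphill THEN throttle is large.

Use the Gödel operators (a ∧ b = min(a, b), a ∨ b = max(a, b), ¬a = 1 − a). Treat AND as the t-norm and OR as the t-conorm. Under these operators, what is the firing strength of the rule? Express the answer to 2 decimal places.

0.24

firing strength: ¬decelerating=1−0.76=0.24, uphill=0.78; AND[min(a, b)] → w = 0.24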